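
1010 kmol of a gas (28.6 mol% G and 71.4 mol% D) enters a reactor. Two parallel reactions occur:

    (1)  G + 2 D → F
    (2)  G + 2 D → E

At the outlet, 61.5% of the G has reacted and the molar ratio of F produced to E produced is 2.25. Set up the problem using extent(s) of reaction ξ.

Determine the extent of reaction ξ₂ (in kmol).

Conversion of G: G consumed = 0.615 × 288.9 = 177.6 kmol = 1ξ₁ + 1ξ₂.
Selectivity: 1ξ₁ / (1ξ₂) = 2.25 → ξ₁ = 2.25 ξ₂.
Substitute: (1·2.25 + 1) ξ₂ = 177.6 → ξ₂ = 54.66 kmol, ξ₁ = 123 kmol.
Outlet amounts (n = n₀ + Σ ν·ξ):
  G: 288.9 − 1(123) − 1(54.66) = 111.2
  D: 721.1 − 2(123) − 2(54.66) = 365.8
  F: 0 + 1(123) = 123
  E: 0 + 1(54.66) = 54.66

ξ₂ = 54.7 kmol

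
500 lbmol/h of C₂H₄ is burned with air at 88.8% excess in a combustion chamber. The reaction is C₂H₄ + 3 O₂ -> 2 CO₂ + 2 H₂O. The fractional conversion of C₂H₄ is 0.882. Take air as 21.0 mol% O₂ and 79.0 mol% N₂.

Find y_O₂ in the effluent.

0.108

Stoichiometric O₂ = 3 × 500 = 1500 lbmol/h; O₂ fed = 1500 × 1.888 = 2832 lbmol/h.
N₂ fed = 2832 × 79/21 = 10650 lbmol/h.
Fuel reacted = 0.882 × 500 → ξ = 441 lbmol/h.
Outlet (n = n₀ + ν ξ):
  C₂H₄: 500 − 1(441) = 59
  O₂: 2832 − 3(441) = 1509
  N₂: 10650 (inert)
  CO₂: 0 + 2(441) = 882
  H₂O: 0 + 2(441) = 882
Total out = 13990 lbmol/h; y_O₂ = 1509 / 13990 = 0.1079.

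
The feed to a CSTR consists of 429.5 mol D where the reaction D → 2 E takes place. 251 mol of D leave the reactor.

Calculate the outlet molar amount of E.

357 mol

For D: n = n₀ − 1ξ → 251 = 429.5 − 1ξ, giving ξ = 178.5 mol.
Outlet amounts (n = n₀ + ν ξ):
  D: 429.5 − 1(178.5) = 251
  E: 0 + 2(178.5) = 357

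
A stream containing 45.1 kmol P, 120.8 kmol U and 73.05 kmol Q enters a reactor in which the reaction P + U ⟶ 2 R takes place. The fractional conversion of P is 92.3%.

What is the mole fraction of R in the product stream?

P reacted = 0.923 × 45.1 = 41.63 kmol; ν_P = −1, so ξ = 41.63/1 = 41.63 kmol.
Outlet amounts (n = n₀ + ν ξ):
  P: 45.1 − 1(41.63) = 3.473
  U: 120.8 − 1(41.63) = 79.17
  R: 0 + 2(41.63) = 83.25
  Q: 73.05 (inert)
Total out = 238.9 kmol; y_R = 83.25 / 238.9 = 0.3484.

0.348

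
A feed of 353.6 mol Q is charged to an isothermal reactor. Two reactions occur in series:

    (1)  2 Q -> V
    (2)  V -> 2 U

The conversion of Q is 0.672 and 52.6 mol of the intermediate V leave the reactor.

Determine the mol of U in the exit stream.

132 mol

Conversion of Q: Q consumed = 2ξ₁ = 0.672 × 353.6 → ξ₁ = 118.8 mol.
V balance: n_V = 0 + 1ξ₁ − 1ξ₂ = 52.6 → ξ₂ = (1·118.8 − 52.6)/1 = 66.21 mol.
Outlet amounts (n = n₀ + Σ ν·ξ):
  Q: 353.6 − 2(118.8) = 116
  V: 0 + 1(118.8) − 1(66.21) = 52.6
  U: 0 + 2(66.21) = 132.4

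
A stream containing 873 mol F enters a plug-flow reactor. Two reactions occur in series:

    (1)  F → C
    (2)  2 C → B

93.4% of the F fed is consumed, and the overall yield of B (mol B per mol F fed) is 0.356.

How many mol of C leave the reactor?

Conversion of F: F consumed = 1ξ₁ = 0.934 × 873 → ξ₁ = 815.4 mol.
Yield of B: 1ξ₂ / 873 = 0.356 → ξ₂ = 310.8 mol.
Outlet amounts (n = n₀ + Σ ν·ξ):
  F: 873 − 1(815.4) = 57.62
  C: 0 + 1(815.4) − 2(310.8) = 193.8
  B: 0 + 1(310.8) = 310.8

194 mol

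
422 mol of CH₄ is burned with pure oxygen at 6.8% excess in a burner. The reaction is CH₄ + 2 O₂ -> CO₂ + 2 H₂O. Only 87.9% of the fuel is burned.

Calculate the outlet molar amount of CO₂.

371 mol

Stoichiometric O₂ = 2 × 422 = 844 mol; O₂ fed = 844 × 1.068 = 901.4 mol.
Fuel reacted = 0.879 × 422 → ξ = 370.9 mol.
Outlet (n = n₀ + ν ξ):
  CH₄: 422 − 1(370.9) = 51.06
  O₂: 901.4 − 2(370.9) = 159.5
  CO₂: 0 + 1(370.9) = 370.9
  H₂O: 0 + 2(370.9) = 741.9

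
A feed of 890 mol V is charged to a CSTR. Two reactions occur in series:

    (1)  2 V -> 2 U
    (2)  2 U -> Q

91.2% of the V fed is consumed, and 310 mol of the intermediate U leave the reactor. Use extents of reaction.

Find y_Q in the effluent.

0.392

Conversion of V: V consumed = 2ξ₁ = 0.912 × 890 → ξ₁ = 405.8 mol.
U balance: n_U = 0 + 2ξ₁ − 2ξ₂ = 310 → ξ₂ = (2·405.8 − 310)/2 = 250.8 mol.
Outlet amounts (n = n₀ + Σ ν·ξ):
  V: 890 − 2(405.8) = 78.32
  U: 0 + 2(405.8) − 2(250.8) = 310
  Q: 0 + 1(250.8) = 250.8
Total out = 639.2 mol; y_Q = 250.8 / 639.2 = 0.3925.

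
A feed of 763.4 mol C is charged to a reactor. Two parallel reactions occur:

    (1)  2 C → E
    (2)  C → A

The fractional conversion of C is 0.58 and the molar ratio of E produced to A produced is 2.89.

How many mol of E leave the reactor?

Conversion of C: C consumed = 0.58 × 763.4 = 442.8 mol = 2ξ₁ + 1ξ₂.
Selectivity: 1ξ₁ / (1ξ₂) = 2.89 → ξ₁ = 2.89 ξ₂.
Substitute: (2·2.89 + 1) ξ₂ = 442.8 → ξ₂ = 65.31 mol, ξ₁ = 188.7 mol.
Outlet amounts (n = n₀ + Σ ν·ξ):
  C: 763.4 − 2(188.7) − 1(65.31) = 320.6
  E: 0 + 1(188.7) = 188.7
  A: 0 + 1(65.31) = 65.31

189 mol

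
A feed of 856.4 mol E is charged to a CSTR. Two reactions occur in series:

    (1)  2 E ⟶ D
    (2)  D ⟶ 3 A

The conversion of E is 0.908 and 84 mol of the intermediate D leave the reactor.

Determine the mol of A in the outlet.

Conversion of E: E consumed = 2ξ₁ = 0.908 × 856.4 → ξ₁ = 388.8 mol.
D balance: n_D = 0 + 1ξ₁ − 1ξ₂ = 84 → ξ₂ = (1·388.8 − 84)/1 = 304.8 mol.
Outlet amounts (n = n₀ + Σ ν·ξ):
  E: 856.4 − 2(388.8) = 78.79
  D: 0 + 1(388.8) − 1(304.8) = 84
  A: 0 + 3(304.8) = 914.4

914 mol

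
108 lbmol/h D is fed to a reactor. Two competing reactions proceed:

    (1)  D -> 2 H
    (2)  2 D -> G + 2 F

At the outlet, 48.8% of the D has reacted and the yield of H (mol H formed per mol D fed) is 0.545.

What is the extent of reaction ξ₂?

Yield of H: 2ξ₁ / 108 = 0.545 → ξ₁ = 29.43 lbmol/h.
Conversion of D: 1ξ₁ + 2ξ₂ = 0.488 × 108 = 52.7 → ξ₂ = 11.64 lbmol/h.
Outlet amounts (n = n₀ + Σ ν·ξ):
  D: 108 − 1(29.43) − 2(11.64) = 55.3
  H: 0 + 2(29.43) = 58.86
  G: 0 + 1(11.64) = 11.64
  F: 0 + 2(11.64) = 23.27

ξ₂ = 11.6 lbmol/h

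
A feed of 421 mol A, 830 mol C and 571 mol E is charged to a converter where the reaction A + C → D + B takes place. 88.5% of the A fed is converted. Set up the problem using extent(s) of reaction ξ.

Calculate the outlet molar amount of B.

373 mol

A reacted = 0.885 × 421 = 372.6 mol; ν_A = −1, so ξ = 372.6/1 = 372.6 mol.
Outlet amounts (n = n₀ + ν ξ):
  A: 421 − 1(372.6) = 48.42
  C: 830 − 1(372.6) = 457.4
  D: 0 + 1(372.6) = 372.6
  B: 0 + 1(372.6) = 372.6
  E: 571 (inert)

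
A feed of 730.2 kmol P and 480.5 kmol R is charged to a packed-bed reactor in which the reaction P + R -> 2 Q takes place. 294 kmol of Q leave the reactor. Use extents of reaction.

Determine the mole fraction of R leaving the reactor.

For Q: n = n₀ + 2ξ → 294 = 0 + 2ξ, giving ξ = 147 kmol.
Outlet amounts (n = n₀ + ν ξ):
  P: 730.2 − 1(147) = 583.2
  R: 480.5 − 1(147) = 333.5
  Q: 0 + 2(147) = 294
Total out = 1211 kmol; y_R = 333.5 / 1211 = 0.2755.

0.275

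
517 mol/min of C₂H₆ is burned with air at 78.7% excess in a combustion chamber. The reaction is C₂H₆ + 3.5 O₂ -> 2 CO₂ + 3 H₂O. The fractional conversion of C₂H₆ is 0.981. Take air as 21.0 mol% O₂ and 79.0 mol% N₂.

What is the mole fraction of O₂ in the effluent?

0.0902

Stoichiometric O₂ = 3.5 × 517 = 1810 mol/min; O₂ fed = 1810 × 1.787 = 3234 mol/min.
N₂ fed = 3234 × 79/21 = 12160 mol/min.
Fuel reacted = 0.981 × 517 → ξ = 507.2 mol/min.
Outlet (n = n₀ + ν ξ):
  C₂H₆: 517 − 1(507.2) = 9.823
  O₂: 3234 − 3.5(507.2) = 1458
  N₂: 12160 (inert)
  CO₂: 0 + 2(507.2) = 1014
  H₂O: 0 + 3(507.2) = 1522
Total out = 16170 mol/min; y_O₂ = 1458 / 16170 = 0.0902.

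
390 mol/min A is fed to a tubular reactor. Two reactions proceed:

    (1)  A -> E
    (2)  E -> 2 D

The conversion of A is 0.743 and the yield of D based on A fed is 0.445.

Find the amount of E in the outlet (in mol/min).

Conversion of A: A consumed = 1ξ₁ = 0.743 × 390 → ξ₁ = 289.8 mol/min.
Yield of D: 2ξ₂ / 390 = 0.445 → ξ₂ = 86.78 mol/min.
Outlet amounts (n = n₀ + Σ ν·ξ):
  A: 390 − 1(289.8) = 100.2
  E: 0 + 1(289.8) − 1(86.78) = 203
  D: 0 + 2(86.78) = 173.6

203 mol/min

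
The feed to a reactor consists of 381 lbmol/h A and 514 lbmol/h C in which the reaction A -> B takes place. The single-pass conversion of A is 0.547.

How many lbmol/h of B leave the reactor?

A reacted = 0.547 × 381 = 208.4 lbmol/h; ν_A = −1, so ξ = 208.4/1 = 208.4 lbmol/h.
Outlet amounts (n = n₀ + ν ξ):
  A: 381 − 1(208.4) = 172.6
  B: 0 + 1(208.4) = 208.4
  C: 514 (inert)

208 lbmol/h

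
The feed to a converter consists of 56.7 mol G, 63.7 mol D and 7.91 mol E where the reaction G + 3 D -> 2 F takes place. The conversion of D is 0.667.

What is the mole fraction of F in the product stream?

0.283

D reacted = 0.667 × 63.7 = 42.49 mol; ν_D = −3, so ξ = 42.49/3 = 14.16 mol.
Outlet amounts (n = n₀ + ν ξ):
  G: 56.7 − 1(14.16) = 42.54
  D: 63.7 − 3(14.16) = 21.21
  F: 0 + 2(14.16) = 28.33
  E: 7.91 (inert)
Total out = 99.98 mol; y_F = 28.33 / 99.98 = 0.2833.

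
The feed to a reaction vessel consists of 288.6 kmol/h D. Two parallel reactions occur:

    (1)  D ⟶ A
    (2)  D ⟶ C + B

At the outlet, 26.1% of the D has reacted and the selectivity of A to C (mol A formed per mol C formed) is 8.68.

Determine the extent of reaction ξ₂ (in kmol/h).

Conversion of D: D consumed = 0.261 × 288.6 = 75.32 kmol/h = 1ξ₁ + 1ξ₂.
Selectivity: 1ξ₁ / (1ξ₂) = 8.68 → ξ₁ = 8.68 ξ₂.
Substitute: (1·8.68 + 1) ξ₂ = 75.32 → ξ₂ = 7.781 kmol/h, ξ₁ = 67.54 kmol/h.
Outlet amounts (n = n₀ + Σ ν·ξ):
  D: 288.6 − 1(67.54) − 1(7.781) = 213.3
  A: 0 + 1(67.54) = 67.54
  C: 0 + 1(7.781) = 7.781
  B: 0 + 1(7.781) = 7.781

ξ₂ = 7.78 kmol/h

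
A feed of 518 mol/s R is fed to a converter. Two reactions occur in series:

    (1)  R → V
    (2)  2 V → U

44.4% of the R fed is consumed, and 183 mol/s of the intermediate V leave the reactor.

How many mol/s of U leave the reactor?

Conversion of R: R consumed = 1ξ₁ = 0.444 × 518 → ξ₁ = 230 mol/s.
V balance: n_V = 0 + 1ξ₁ − 2ξ₂ = 183 → ξ₂ = (1·230 − 183)/2 = 23.5 mol/s.
Outlet amounts (n = n₀ + Σ ν·ξ):
  R: 518 − 1(230) = 288
  V: 0 + 1(230) − 2(23.5) = 183
  U: 0 + 1(23.5) = 23.5

23.5 mol/s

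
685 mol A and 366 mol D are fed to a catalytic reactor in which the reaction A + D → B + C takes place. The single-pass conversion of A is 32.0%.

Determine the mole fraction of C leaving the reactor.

A reacted = 0.32 × 685 = 219.2 mol; ν_A = −1, so ξ = 219.2/1 = 219.2 mol.
Outlet amounts (n = n₀ + ν ξ):
  A: 685 − 1(219.2) = 465.8
  D: 366 − 1(219.2) = 146.8
  B: 0 + 1(219.2) = 219.2
  C: 0 + 1(219.2) = 219.2
Total out = 1051 mol; y_C = 219.2 / 1051 = 0.2086.

0.209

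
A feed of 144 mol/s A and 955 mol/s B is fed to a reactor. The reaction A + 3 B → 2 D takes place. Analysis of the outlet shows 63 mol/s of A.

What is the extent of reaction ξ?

For A: n = n₀ − 1ξ → 63 = 144 − 1ξ, giving ξ = 81 mol/s.
Outlet amounts (n = n₀ + ν ξ):
  A: 144 − 1(81) = 63
  B: 955 − 3(81) = 712
  D: 0 + 2(81) = 162

ξ = 81 mol/s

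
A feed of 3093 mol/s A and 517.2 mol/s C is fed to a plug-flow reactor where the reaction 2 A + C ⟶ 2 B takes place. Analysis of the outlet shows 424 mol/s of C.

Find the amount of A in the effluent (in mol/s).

2910 mol/s

For C: n = n₀ − 1ξ → 424 = 517.2 − 1ξ, giving ξ = 93.2 mol/s.
Outlet amounts (n = n₀ + ν ξ):
  A: 3093 − 2(93.2) = 2907
  C: 517.2 − 1(93.2) = 424
  B: 0 + 2(93.2) = 186.4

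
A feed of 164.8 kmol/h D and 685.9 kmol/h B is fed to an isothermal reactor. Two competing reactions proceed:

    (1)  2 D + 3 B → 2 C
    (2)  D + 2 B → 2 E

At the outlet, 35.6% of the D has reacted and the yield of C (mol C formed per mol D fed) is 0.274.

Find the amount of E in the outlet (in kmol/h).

27 kmol/h

Yield of C: 2ξ₁ / 164.8 = 0.274 → ξ₁ = 22.58 kmol/h.
Conversion of D: 2ξ₁ + 1ξ₂ = 0.356 × 164.8 = 58.67 → ξ₂ = 13.51 kmol/h.
Outlet amounts (n = n₀ + Σ ν·ξ):
  D: 164.8 − 2(22.58) − 1(13.51) = 106.1
  B: 685.9 − 3(22.58) − 2(13.51) = 591.1
  C: 0 + 2(22.58) = 45.16
  E: 0 + 2(13.51) = 27.03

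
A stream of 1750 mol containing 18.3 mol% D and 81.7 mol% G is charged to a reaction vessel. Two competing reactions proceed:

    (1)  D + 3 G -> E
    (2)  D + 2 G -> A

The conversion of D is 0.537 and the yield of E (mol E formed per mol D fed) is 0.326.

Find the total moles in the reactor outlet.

Yield of E: 1ξ₁ / 320.2 = 0.326 → ξ₁ = 104.4 mol.
Conversion of D: 1ξ₁ + 1ξ₂ = 0.537 × 320.2 = 172 → ξ₂ = 67.57 mol.
Outlet amounts (n = n₀ + Σ ν·ξ):
  D: 320.2 − 1(104.4) − 1(67.57) = 148.3
  G: 1430 − 3(104.4) − 2(67.57) = 981.4
  E: 0 + 1(104.4) = 104.4
  A: 0 + 1(67.57) = 67.57
Total out = 148.3 + 981.4 + 104.4 + 67.57 = 1302 mol.

1300 mol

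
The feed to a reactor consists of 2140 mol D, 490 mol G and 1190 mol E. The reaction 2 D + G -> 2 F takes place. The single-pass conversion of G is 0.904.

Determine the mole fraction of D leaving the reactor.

0.371

G reacted = 0.904 × 490 = 443 mol; ν_G = −1, so ξ = 443/1 = 443 mol.
Outlet amounts (n = n₀ + ν ξ):
  D: 2140 − 2(443) = 1254
  G: 490 − 1(443) = 47.04
  F: 0 + 2(443) = 885.9
  E: 1190 (inert)
Total out = 3377 mol; y_D = 1254 / 3377 = 0.3714.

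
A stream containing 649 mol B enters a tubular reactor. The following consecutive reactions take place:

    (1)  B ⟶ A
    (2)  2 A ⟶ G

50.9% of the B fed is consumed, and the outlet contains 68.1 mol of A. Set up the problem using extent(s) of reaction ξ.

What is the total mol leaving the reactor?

Conversion of B: B consumed = 1ξ₁ = 0.509 × 649 → ξ₁ = 330.3 mol.
A balance: n_A = 0 + 1ξ₁ − 2ξ₂ = 68.1 → ξ₂ = (1·330.3 − 68.1)/2 = 131.1 mol.
Outlet amounts (n = n₀ + Σ ν·ξ):
  B: 649 − 1(330.3) = 318.7
  A: 0 + 1(330.3) − 2(131.1) = 68.1
  G: 0 + 1(131.1) = 131.1
Total out = 318.7 + 68.1 + 131.1 = 517.9 mol.

518 mol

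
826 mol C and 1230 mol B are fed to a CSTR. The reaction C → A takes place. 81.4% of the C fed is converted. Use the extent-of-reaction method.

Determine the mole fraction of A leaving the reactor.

C reacted = 0.814 × 826 = 672.4 mol; ν_C = −1, so ξ = 672.4/1 = 672.4 mol.
Outlet amounts (n = n₀ + ν ξ):
  C: 826 − 1(672.4) = 153.6
  A: 0 + 1(672.4) = 672.4
  B: 1230 (inert)
Total out = 2056 mol; y_A = 672.4 / 2056 = 0.327.

0.327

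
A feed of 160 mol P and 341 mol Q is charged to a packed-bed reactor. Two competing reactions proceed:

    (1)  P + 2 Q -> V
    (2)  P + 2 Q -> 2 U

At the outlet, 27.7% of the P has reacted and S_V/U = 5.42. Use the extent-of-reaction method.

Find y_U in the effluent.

Conversion of P: P consumed = 0.277 × 160 = 44.32 mol = 1ξ₁ + 1ξ₂.
Selectivity: 1ξ₁ / (2ξ₂) = 5.42 → ξ₁ = 10.84 ξ₂.
Substitute: (1·10.84 + 1) ξ₂ = 44.32 → ξ₂ = 3.743 mol, ξ₁ = 40.58 mol.
Outlet amounts (n = n₀ + Σ ν·ξ):
  P: 160 − 1(40.58) − 1(3.743) = 115.7
  Q: 341 − 2(40.58) − 2(3.743) = 252.4
  V: 0 + 1(40.58) = 40.58
  U: 0 + 2(3.743) = 7.486
Total out = 416.1 mol; y_U = 7.486 / 416.1 = 0.01799.

0.018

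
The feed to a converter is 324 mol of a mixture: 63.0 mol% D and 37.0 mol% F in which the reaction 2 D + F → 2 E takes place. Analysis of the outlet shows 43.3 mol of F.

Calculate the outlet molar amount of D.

For F: n = n₀ − 1ξ → 43.3 = 119.9 − 1ξ, giving ξ = 76.58 mol.
Outlet amounts (n = n₀ + ν ξ):
  D: 204.1 − 2(76.58) = 50.96
  F: 119.9 − 1(76.58) = 43.3
  E: 0 + 2(76.58) = 153.2

51 mol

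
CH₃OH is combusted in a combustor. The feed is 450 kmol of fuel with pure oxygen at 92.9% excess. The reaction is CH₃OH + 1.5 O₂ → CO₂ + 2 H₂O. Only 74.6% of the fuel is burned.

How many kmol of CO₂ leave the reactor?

Stoichiometric O₂ = 1.5 × 450 = 675 kmol; O₂ fed = 675 × 1.929 = 1302 kmol.
Fuel reacted = 0.746 × 450 → ξ = 335.7 kmol.
Outlet (n = n₀ + ν ξ):
  CH₃OH: 450 − 1(335.7) = 114.3
  O₂: 1302 − 1.5(335.7) = 798.5
  CO₂: 0 + 1(335.7) = 335.7
  H₂O: 0 + 2(335.7) = 671.4

336 kmol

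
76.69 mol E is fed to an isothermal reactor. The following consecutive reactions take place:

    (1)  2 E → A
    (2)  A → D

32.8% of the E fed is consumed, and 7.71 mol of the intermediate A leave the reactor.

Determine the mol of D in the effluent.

Conversion of E: E consumed = 2ξ₁ = 0.328 × 76.69 → ξ₁ = 12.58 mol.
A balance: n_A = 0 + 1ξ₁ − 1ξ₂ = 7.71 → ξ₂ = (1·12.58 − 7.71)/1 = 4.867 mol.
Outlet amounts (n = n₀ + Σ ν·ξ):
  E: 76.69 − 2(12.58) = 51.54
  A: 0 + 1(12.58) − 1(4.867) = 7.71
  D: 0 + 1(4.867) = 4.867

4.87 mol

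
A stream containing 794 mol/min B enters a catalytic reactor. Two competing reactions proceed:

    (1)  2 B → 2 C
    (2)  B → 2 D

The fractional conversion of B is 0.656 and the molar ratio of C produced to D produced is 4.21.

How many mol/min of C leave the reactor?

Conversion of B: B consumed = 0.656 × 794 = 520.9 mol/min = 2ξ₁ + 1ξ₂.
Selectivity: 2ξ₁ / (2ξ₂) = 4.21 → ξ₁ = 4.21 ξ₂.
Substitute: (2·4.21 + 1) ξ₂ = 520.9 → ξ₂ = 55.29 mol/min, ξ₁ = 232.8 mol/min.
Outlet amounts (n = n₀ + Σ ν·ξ):
  B: 794 − 2(232.8) − 1(55.29) = 273.1
  C: 0 + 2(232.8) = 465.6
  D: 0 + 2(55.29) = 110.6

466 mol/min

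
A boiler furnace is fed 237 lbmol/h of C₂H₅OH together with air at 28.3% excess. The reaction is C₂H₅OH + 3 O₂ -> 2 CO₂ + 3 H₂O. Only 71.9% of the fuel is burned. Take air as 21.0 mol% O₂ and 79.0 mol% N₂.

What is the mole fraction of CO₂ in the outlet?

Stoichiometric O₂ = 3 × 237 = 711 lbmol/h; O₂ fed = 711 × 1.283 = 912.2 lbmol/h.
N₂ fed = 912.2 × 79/21 = 3432 lbmol/h.
Fuel reacted = 0.719 × 237 → ξ = 170.4 lbmol/h.
Outlet (n = n₀ + ν ξ):
  C₂H₅OH: 237 − 1(170.4) = 66.6
  O₂: 912.2 − 3(170.4) = 401
  N₂: 3432 (inert)
  CO₂: 0 + 2(170.4) = 340.8
  H₂O: 0 + 3(170.4) = 511.2
Total out = 4751 lbmol/h; y_CO₂ = 340.8 / 4751 = 0.07173.

0.0717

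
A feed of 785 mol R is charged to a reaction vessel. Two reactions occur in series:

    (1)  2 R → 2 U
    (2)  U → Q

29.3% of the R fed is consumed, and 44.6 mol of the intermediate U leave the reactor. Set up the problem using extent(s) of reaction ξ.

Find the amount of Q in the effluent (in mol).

Conversion of R: R consumed = 2ξ₁ = 0.293 × 785 → ξ₁ = 115 mol.
U balance: n_U = 0 + 2ξ₁ − 1ξ₂ = 44.6 → ξ₂ = (2·115 − 44.6)/1 = 185.4 mol.
Outlet amounts (n = n₀ + Σ ν·ξ):
  R: 785 − 2(115) = 555
  U: 0 + 2(115) − 1(185.4) = 44.6
  Q: 0 + 1(185.4) = 185.4

185 mol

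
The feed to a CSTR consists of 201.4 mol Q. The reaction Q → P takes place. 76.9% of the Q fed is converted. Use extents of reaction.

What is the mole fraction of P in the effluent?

Q reacted = 0.769 × 201.4 = 154.9 mol; ν_Q = −1, so ξ = 154.9/1 = 154.9 mol.
Outlet amounts (n = n₀ + ν ξ):
  Q: 201.4 − 1(154.9) = 46.52
  P: 0 + 1(154.9) = 154.9
Total out = 201.4 mol; y_P = 154.9 / 201.4 = 0.769.

0.769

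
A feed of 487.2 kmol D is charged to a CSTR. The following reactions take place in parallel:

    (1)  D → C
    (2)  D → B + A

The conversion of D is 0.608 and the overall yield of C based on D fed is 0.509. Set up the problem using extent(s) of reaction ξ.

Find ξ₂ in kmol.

ξ₂ = 48.2 kmol

Yield of C: 1ξ₁ / 487.2 = 0.509 → ξ₁ = 248 kmol.
Conversion of D: 1ξ₁ + 1ξ₂ = 0.608 × 487.2 = 296.2 → ξ₂ = 48.23 kmol.
Outlet amounts (n = n₀ + Σ ν·ξ):
  D: 487.2 − 1(248) − 1(48.23) = 191
  C: 0 + 1(248) = 248
  B: 0 + 1(48.23) = 48.23
  A: 0 + 1(48.23) = 48.23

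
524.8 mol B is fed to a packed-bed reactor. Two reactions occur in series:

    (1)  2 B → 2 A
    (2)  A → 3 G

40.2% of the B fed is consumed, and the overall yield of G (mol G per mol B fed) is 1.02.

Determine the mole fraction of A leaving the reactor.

Conversion of B: B consumed = 2ξ₁ = 0.402 × 524.8 → ξ₁ = 105.5 mol.
Yield of G: 3ξ₂ / 524.8 = 1.02 → ξ₂ = 178.4 mol.
Outlet amounts (n = n₀ + Σ ν·ξ):
  B: 524.8 − 2(105.5) = 313.8
  A: 0 + 2(105.5) − 1(178.4) = 32.54
  G: 0 + 3(178.4) = 535.3
Total out = 881.7 mol; y_A = 32.54 / 881.7 = 0.0369.

0.0369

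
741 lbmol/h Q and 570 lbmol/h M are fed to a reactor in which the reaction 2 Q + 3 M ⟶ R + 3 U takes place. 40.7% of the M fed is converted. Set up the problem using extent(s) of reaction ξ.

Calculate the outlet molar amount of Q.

M reacted = 0.407 × 570 = 232 lbmol/h; ν_M = −3, so ξ = 232/3 = 77.33 lbmol/h.
Outlet amounts (n = n₀ + ν ξ):
  Q: 741 − 2(77.33) = 586.3
  M: 570 − 3(77.33) = 338
  R: 0 + 1(77.33) = 77.33
  U: 0 + 3(77.33) = 232

586 lbmol/h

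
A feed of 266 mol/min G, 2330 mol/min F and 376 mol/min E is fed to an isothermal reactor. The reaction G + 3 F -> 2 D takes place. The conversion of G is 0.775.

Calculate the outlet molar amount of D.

412 mol/min

G reacted = 0.775 × 266 = 206.2 mol/min; ν_G = −1, so ξ = 206.2/1 = 206.2 mol/min.
Outlet amounts (n = n₀ + ν ξ):
  G: 266 − 1(206.2) = 59.85
  F: 2330 − 3(206.2) = 1712
  D: 0 + 2(206.2) = 412.3
  E: 376 (inert)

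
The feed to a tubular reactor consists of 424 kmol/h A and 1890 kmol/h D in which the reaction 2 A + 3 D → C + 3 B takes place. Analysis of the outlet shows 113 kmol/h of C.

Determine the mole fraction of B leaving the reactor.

For C: n = n₀ + 1ξ → 113 = 0 + 1ξ, giving ξ = 113 kmol/h.
Outlet amounts (n = n₀ + ν ξ):
  A: 424 − 2(113) = 198
  D: 1890 − 3(113) = 1551
  C: 0 + 1(113) = 113
  B: 0 + 3(113) = 339
Total out = 2201 kmol/h; y_B = 339 / 2201 = 0.154.

0.154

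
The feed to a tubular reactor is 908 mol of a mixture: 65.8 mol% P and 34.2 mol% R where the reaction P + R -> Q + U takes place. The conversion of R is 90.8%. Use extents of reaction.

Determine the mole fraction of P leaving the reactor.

0.347

R reacted = 0.908 × 310.5 = 282 mol; ν_R = −1, so ξ = 282/1 = 282 mol.
Outlet amounts (n = n₀ + ν ξ):
  P: 597.5 − 1(282) = 315.5
  R: 310.5 − 1(282) = 28.57
  Q: 0 + 1(282) = 282
  U: 0 + 1(282) = 282
Total out = 908 mol; y_P = 315.5 / 908 = 0.3475.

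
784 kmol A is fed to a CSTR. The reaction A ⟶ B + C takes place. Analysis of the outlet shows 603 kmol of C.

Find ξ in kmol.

For C: n = n₀ + 1ξ → 603 = 0 + 1ξ, giving ξ = 603 kmol.
Outlet amounts (n = n₀ + ν ξ):
  A: 784 − 1(603) = 181
  B: 0 + 1(603) = 603
  C: 0 + 1(603) = 603

ξ = 603 kmol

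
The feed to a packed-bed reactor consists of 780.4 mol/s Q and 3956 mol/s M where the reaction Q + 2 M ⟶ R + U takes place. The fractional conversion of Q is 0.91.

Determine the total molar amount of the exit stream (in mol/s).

4030 mol/s

Q reacted = 0.91 × 780.4 = 710.2 mol/s; ν_Q = −1, so ξ = 710.2/1 = 710.2 mol/s.
Outlet amounts (n = n₀ + ν ξ):
  Q: 780.4 − 1(710.2) = 70.24
  M: 3956 − 2(710.2) = 2536
  R: 0 + 1(710.2) = 710.2
  U: 0 + 1(710.2) = 710.2
Total out = 70.24 + 2536 + 710.2 + 710.2 = 4026 mol/s.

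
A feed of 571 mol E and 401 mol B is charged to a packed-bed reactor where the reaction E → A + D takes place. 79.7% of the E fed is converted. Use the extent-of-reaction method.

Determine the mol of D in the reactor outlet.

455 mol

E reacted = 0.797 × 571 = 455.1 mol; ν_E = −1, so ξ = 455.1/1 = 455.1 mol.
Outlet amounts (n = n₀ + ν ξ):
  E: 571 − 1(455.1) = 115.9
  A: 0 + 1(455.1) = 455.1
  D: 0 + 1(455.1) = 455.1
  B: 401 (inert)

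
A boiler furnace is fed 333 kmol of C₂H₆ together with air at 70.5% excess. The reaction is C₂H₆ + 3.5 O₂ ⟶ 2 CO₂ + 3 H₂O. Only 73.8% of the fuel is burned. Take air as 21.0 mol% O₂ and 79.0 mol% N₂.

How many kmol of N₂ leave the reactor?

7480 kmol

Stoichiometric O₂ = 3.5 × 333 = 1166 kmol; O₂ fed = 1166 × 1.705 = 1987 kmol.
N₂ fed = 1987 × 79/21 = 7476 kmol.
Fuel reacted = 0.738 × 333 → ξ = 245.8 kmol.
Outlet (n = n₀ + ν ξ):
  C₂H₆: 333 − 1(245.8) = 87.25
  O₂: 1987 − 3.5(245.8) = 1127
  N₂: 7476 (inert)
  CO₂: 0 + 2(245.8) = 491.5
  H₂O: 0 + 3(245.8) = 737.3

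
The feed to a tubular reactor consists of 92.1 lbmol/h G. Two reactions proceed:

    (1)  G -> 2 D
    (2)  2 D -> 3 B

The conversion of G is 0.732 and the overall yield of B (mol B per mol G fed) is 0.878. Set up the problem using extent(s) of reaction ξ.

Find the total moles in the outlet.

Conversion of G: G consumed = 1ξ₁ = 0.732 × 92.1 → ξ₁ = 67.42 lbmol/h.
Yield of B: 3ξ₂ / 92.1 = 0.878 → ξ₂ = 26.95 lbmol/h.
Outlet amounts (n = n₀ + Σ ν·ξ):
  G: 92.1 − 1(67.42) = 24.68
  D: 0 + 2(67.42) − 2(26.95) = 80.93
  B: 0 + 3(26.95) = 80.86
Total out = 24.68 + 80.93 + 80.86 = 186.5 lbmol/h.

186 lbmol/h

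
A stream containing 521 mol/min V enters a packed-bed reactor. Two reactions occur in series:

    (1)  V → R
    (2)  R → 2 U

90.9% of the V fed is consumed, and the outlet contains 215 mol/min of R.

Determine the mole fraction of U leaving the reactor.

0.663

Conversion of V: V consumed = 1ξ₁ = 0.909 × 521 → ξ₁ = 473.6 mol/min.
R balance: n_R = 0 + 1ξ₁ − 1ξ₂ = 215 → ξ₂ = (1·473.6 − 215)/1 = 258.6 mol/min.
Outlet amounts (n = n₀ + Σ ν·ξ):
  V: 521 − 1(473.6) = 47.41
  R: 0 + 1(473.6) − 1(258.6) = 215
  U: 0 + 2(258.6) = 517.2
Total out = 779.6 mol/min; y_U = 517.2 / 779.6 = 0.6634.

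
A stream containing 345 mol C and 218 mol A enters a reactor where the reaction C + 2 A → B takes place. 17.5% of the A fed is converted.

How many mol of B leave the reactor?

19.1 mol

A reacted = 0.175 × 218 = 38.15 mol; ν_A = −2, so ξ = 38.15/2 = 19.07 mol.
Outlet amounts (n = n₀ + ν ξ):
  C: 345 − 1(19.07) = 325.9
  A: 218 − 2(19.07) = 179.8
  B: 0 + 1(19.07) = 19.07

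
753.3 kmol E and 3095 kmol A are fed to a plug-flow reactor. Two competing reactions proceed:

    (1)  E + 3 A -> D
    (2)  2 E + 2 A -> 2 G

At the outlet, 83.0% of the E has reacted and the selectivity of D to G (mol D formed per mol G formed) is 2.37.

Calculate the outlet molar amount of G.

Conversion of E: E consumed = 0.83 × 753.3 = 625.2 kmol = 1ξ₁ + 2ξ₂.
Selectivity: 1ξ₁ / (2ξ₂) = 2.37 → ξ₁ = 4.74 ξ₂.
Substitute: (1·4.74 + 2) ξ₂ = 625.2 → ξ₂ = 92.77 kmol, ξ₁ = 439.7 kmol.
Outlet amounts (n = n₀ + Σ ν·ξ):
  E: 753.3 − 1(439.7) − 2(92.77) = 128.1
  A: 3095 − 3(439.7) − 2(92.77) = 1590
  D: 0 + 1(439.7) = 439.7
  G: 0 + 2(92.77) = 185.5

186 kmol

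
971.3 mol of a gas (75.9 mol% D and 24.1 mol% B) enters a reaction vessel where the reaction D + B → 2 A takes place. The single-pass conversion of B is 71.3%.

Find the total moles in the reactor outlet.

971 mol

B reacted = 0.713 × 234.1 = 166.9 mol; ν_B = −1, so ξ = 166.9/1 = 166.9 mol.
Outlet amounts (n = n₀ + ν ξ):
  D: 737.2 − 1(166.9) = 570.3
  B: 234.1 − 1(166.9) = 67.18
  A: 0 + 2(166.9) = 333.8
Total out = 570.3 + 67.18 + 333.8 = 971.3 mol.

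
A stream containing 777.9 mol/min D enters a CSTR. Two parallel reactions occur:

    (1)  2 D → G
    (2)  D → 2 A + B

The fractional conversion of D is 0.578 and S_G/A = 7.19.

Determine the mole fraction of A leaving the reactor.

Conversion of D: D consumed = 0.578 × 777.9 = 449.6 mol/min = 2ξ₁ + 1ξ₂.
Selectivity: 1ξ₁ / (2ξ₂) = 7.19 → ξ₁ = 14.38 ξ₂.
Substitute: (2·14.38 + 1) ξ₂ = 449.6 → ξ₂ = 15.11 mol/min, ξ₁ = 217.3 mol/min.
Outlet amounts (n = n₀ + Σ ν·ξ):
  D: 777.9 − 2(217.3) − 1(15.11) = 328.3
  G: 0 + 1(217.3) = 217.3
  A: 0 + 2(15.11) = 30.22
  B: 0 + 1(15.11) = 15.11
Total out = 590.9 mol/min; y_A = 30.22 / 590.9 = 0.05114.

0.0511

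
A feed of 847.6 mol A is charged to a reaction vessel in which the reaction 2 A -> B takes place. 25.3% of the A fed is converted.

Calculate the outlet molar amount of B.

A reacted = 0.253 × 847.6 = 214.4 mol; ν_A = −2, so ξ = 214.4/2 = 107.2 mol.
Outlet amounts (n = n₀ + ν ξ):
  A: 847.6 − 2(107.2) = 633.2
  B: 0 + 1(107.2) = 107.2

107 mol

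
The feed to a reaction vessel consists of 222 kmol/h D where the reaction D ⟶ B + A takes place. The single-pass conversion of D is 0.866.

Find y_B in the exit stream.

0.464

D reacted = 0.866 × 222 = 192.3 kmol/h; ν_D = −1, so ξ = 192.3/1 = 192.3 kmol/h.
Outlet amounts (n = n₀ + ν ξ):
  D: 222 − 1(192.3) = 29.75
  B: 0 + 1(192.3) = 192.3
  A: 0 + 1(192.3) = 192.3
Total out = 414.3 kmol/h; y_B = 192.3 / 414.3 = 0.4641.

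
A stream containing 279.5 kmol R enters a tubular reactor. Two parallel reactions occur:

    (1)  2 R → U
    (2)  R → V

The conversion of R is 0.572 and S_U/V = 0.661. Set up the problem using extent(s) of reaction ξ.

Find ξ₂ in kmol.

ξ₂ = 68.9 kmol

Conversion of R: R consumed = 0.572 × 279.5 = 159.9 kmol = 2ξ₁ + 1ξ₂.
Selectivity: 1ξ₁ / (1ξ₂) = 0.661 → ξ₁ = 0.661 ξ₂.
Substitute: (2·0.661 + 1) ξ₂ = 159.9 → ξ₂ = 68.85 kmol, ξ₁ = 45.51 kmol.
Outlet amounts (n = n₀ + Σ ν·ξ):
  R: 279.5 − 2(45.51) − 1(68.85) = 119.6
  U: 0 + 1(45.51) = 45.51
  V: 0 + 1(68.85) = 68.85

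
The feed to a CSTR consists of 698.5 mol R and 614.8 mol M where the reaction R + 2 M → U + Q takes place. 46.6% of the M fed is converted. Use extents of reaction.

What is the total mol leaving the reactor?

1170 mol

M reacted = 0.466 × 614.8 = 286.5 mol; ν_M = −2, so ξ = 286.5/2 = 143.2 mol.
Outlet amounts (n = n₀ + ν ξ):
  R: 698.5 − 1(143.2) = 555.3
  M: 614.8 − 2(143.2) = 328.3
  U: 0 + 1(143.2) = 143.2
  Q: 0 + 1(143.2) = 143.2
Total out = 555.3 + 328.3 + 143.2 + 143.2 = 1170 mol.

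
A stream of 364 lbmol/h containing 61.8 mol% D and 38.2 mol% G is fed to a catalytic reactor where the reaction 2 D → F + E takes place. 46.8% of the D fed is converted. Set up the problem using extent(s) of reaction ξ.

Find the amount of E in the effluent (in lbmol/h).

D reacted = 0.468 × 225 = 105.3 lbmol/h; ν_D = −2, so ξ = 105.3/2 = 52.64 lbmol/h.
Outlet amounts (n = n₀ + ν ξ):
  D: 225 − 2(52.64) = 119.7
  F: 0 + 1(52.64) = 52.64
  E: 0 + 1(52.64) = 52.64
  G: 139 (inert)

52.6 lbmol/h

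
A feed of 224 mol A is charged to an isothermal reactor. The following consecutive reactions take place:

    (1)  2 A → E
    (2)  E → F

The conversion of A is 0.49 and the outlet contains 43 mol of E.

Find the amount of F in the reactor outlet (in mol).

11.9 mol

Conversion of A: A consumed = 2ξ₁ = 0.49 × 224 → ξ₁ = 54.88 mol.
E balance: n_E = 0 + 1ξ₁ − 1ξ₂ = 43 → ξ₂ = (1·54.88 − 43)/1 = 11.88 mol.
Outlet amounts (n = n₀ + Σ ν·ξ):
  A: 224 − 2(54.88) = 114.2
  E: 0 + 1(54.88) − 1(11.88) = 43
  F: 0 + 1(11.88) = 11.88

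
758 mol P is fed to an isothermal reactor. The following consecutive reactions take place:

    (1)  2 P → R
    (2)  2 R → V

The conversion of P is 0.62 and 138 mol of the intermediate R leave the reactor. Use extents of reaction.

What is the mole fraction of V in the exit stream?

0.102

Conversion of P: P consumed = 2ξ₁ = 0.62 × 758 → ξ₁ = 235 mol.
R balance: n_R = 0 + 1ξ₁ − 2ξ₂ = 138 → ξ₂ = (1·235 − 138)/2 = 48.49 mol.
Outlet amounts (n = n₀ + Σ ν·ξ):
  P: 758 − 2(235) = 288
  R: 0 + 1(235) − 2(48.49) = 138
  V: 0 + 1(48.49) = 48.49
Total out = 474.5 mol; y_V = 48.49 / 474.5 = 0.1022.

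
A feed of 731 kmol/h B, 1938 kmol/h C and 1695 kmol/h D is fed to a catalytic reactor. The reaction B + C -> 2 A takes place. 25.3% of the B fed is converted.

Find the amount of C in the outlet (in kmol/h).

B reacted = 0.253 × 731 = 184.9 kmol/h; ν_B = −1, so ξ = 184.9/1 = 184.9 kmol/h.
Outlet amounts (n = n₀ + ν ξ):
  B: 731 − 1(184.9) = 546.1
  C: 1938 − 1(184.9) = 1753
  A: 0 + 2(184.9) = 369.9
  D: 1695 (inert)

1750 kmol/h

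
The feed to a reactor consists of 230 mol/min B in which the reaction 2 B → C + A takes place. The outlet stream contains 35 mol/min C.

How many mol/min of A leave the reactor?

For C: n = n₀ + 1ξ → 35 = 0 + 1ξ, giving ξ = 35 mol/min.
Outlet amounts (n = n₀ + ν ξ):
  B: 230 − 2(35) = 160
  C: 0 + 1(35) = 35
  A: 0 + 1(35) = 35

35 mol/min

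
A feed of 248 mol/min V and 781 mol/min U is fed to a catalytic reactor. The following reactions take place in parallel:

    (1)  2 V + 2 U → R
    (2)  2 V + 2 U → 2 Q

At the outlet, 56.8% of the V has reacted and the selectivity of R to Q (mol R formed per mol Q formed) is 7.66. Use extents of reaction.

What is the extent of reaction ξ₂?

Conversion of V: V consumed = 0.568 × 248 = 140.9 mol/min = 2ξ₁ + 2ξ₂.
Selectivity: 1ξ₁ / (2ξ₂) = 7.66 → ξ₁ = 15.32 ξ₂.
Substitute: (2·15.32 + 2) ξ₂ = 140.9 → ξ₂ = 4.316 mol/min, ξ₁ = 66.12 mol/min.
Outlet amounts (n = n₀ + Σ ν·ξ):
  V: 248 − 2(66.12) − 2(4.316) = 107.1
  U: 781 − 2(66.12) − 2(4.316) = 640.1
  R: 0 + 1(66.12) = 66.12
  Q: 0 + 2(4.316) = 8.631

ξ₂ = 4.32 mol/min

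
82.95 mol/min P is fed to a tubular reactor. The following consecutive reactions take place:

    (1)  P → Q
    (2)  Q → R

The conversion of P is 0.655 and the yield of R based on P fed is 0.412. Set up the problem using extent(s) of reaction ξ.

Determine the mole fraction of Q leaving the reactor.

0.243

Conversion of P: P consumed = 1ξ₁ = 0.655 × 82.95 → ξ₁ = 54.33 mol/min.
Yield of R: 1ξ₂ / 82.95 = 0.412 → ξ₂ = 34.18 mol/min.
Outlet amounts (n = n₀ + Σ ν·ξ):
  P: 82.95 − 1(54.33) = 28.62
  Q: 0 + 1(54.33) − 1(34.18) = 20.16
  R: 0 + 1(34.18) = 34.18
Total out = 82.95 mol/min; y_Q = 20.16 / 82.95 = 0.243.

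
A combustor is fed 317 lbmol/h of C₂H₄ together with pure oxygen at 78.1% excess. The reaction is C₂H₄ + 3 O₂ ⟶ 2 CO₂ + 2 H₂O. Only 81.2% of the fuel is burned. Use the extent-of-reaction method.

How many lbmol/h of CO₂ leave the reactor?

Stoichiometric O₂ = 3 × 317 = 951 lbmol/h; O₂ fed = 951 × 1.781 = 1694 lbmol/h.
Fuel reacted = 0.812 × 317 → ξ = 257.4 lbmol/h.
Outlet (n = n₀ + ν ξ):
  C₂H₄: 317 − 1(257.4) = 59.6
  O₂: 1694 − 3(257.4) = 921.5
  CO₂: 0 + 2(257.4) = 514.8
  H₂O: 0 + 2(257.4) = 514.8

515 lbmol/h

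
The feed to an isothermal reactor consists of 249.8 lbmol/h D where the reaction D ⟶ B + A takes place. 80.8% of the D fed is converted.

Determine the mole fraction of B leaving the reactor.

0.447

D reacted = 0.808 × 249.8 = 201.8 lbmol/h; ν_D = −1, so ξ = 201.8/1 = 201.8 lbmol/h.
Outlet amounts (n = n₀ + ν ξ):
  D: 249.8 − 1(201.8) = 47.96
  B: 0 + 1(201.8) = 201.8
  A: 0 + 1(201.8) = 201.8
Total out = 451.6 lbmol/h; y_B = 201.8 / 451.6 = 0.4469.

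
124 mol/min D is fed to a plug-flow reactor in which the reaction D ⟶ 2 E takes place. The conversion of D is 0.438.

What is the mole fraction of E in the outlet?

0.609

D reacted = 0.438 × 124 = 54.31 mol/min; ν_D = −1, so ξ = 54.31/1 = 54.31 mol/min.
Outlet amounts (n = n₀ + ν ξ):
  D: 124 − 1(54.31) = 69.69
  E: 0 + 2(54.31) = 108.6
Total out = 178.3 mol/min; y_E = 108.6 / 178.3 = 0.6092.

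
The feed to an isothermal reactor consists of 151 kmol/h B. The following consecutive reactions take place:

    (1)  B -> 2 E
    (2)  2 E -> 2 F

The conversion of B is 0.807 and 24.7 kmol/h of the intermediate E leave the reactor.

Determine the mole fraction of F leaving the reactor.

Conversion of B: B consumed = 1ξ₁ = 0.807 × 151 → ξ₁ = 121.9 kmol/h.
E balance: n_E = 0 + 2ξ₁ − 2ξ₂ = 24.7 → ξ₂ = (2·121.9 − 24.7)/2 = 109.5 kmol/h.
Outlet amounts (n = n₀ + Σ ν·ξ):
  B: 151 − 1(121.9) = 29.14
  E: 0 + 2(121.9) − 2(109.5) = 24.7
  F: 0 + 2(109.5) = 219
Total out = 272.9 kmol/h; y_F = 219 / 272.9 = 0.8027.

0.803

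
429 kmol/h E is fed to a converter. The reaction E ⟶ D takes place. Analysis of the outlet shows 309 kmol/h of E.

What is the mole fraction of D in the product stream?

For E: n = n₀ − 1ξ → 309 = 429 − 1ξ, giving ξ = 120 kmol/h.
Outlet amounts (n = n₀ + ν ξ):
  E: 429 − 1(120) = 309
  D: 0 + 1(120) = 120
Total out = 429 kmol/h; y_D = 120 / 429 = 0.2797.

0.28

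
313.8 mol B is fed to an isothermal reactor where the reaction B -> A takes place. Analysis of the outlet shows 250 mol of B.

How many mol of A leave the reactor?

For B: n = n₀ − 1ξ → 250 = 313.8 − 1ξ, giving ξ = 63.8 mol.
Outlet amounts (n = n₀ + ν ξ):
  B: 313.8 − 1(63.8) = 250
  A: 0 + 1(63.8) = 63.8

63.8 mol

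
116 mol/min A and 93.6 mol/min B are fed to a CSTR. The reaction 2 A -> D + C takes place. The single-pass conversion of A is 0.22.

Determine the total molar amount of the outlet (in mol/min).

A reacted = 0.22 × 116 = 25.52 mol/min; ν_A = −2, so ξ = 25.52/2 = 12.76 mol/min.
Outlet amounts (n = n₀ + ν ξ):
  A: 116 − 2(12.76) = 90.48
  D: 0 + 1(12.76) = 12.76
  C: 0 + 1(12.76) = 12.76
  B: 93.6 (inert)
Total out = 90.48 + 12.76 + 12.76 + 93.6 = 209.6 mol/min.

210 mol/min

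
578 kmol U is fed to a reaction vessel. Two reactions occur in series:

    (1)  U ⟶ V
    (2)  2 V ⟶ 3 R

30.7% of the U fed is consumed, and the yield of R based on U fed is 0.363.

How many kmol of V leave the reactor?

Conversion of U: U consumed = 1ξ₁ = 0.307 × 578 → ξ₁ = 177.4 kmol.
Yield of R: 3ξ₂ / 578 = 0.363 → ξ₂ = 69.94 kmol.
Outlet amounts (n = n₀ + Σ ν·ξ):
  U: 578 − 1(177.4) = 400.6
  V: 0 + 1(177.4) − 2(69.94) = 37.57
  R: 0 + 3(69.94) = 209.8

37.6 kmol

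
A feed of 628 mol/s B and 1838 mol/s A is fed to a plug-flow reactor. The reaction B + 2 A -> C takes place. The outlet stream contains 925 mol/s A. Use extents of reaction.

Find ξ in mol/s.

ξ = 456 mol/s

For A: n = n₀ − 2ξ → 925 = 1838 − 2ξ, giving ξ = 456.5 mol/s.
Outlet amounts (n = n₀ + ν ξ):
  B: 628 − 1(456.5) = 171.5
  A: 1838 − 2(456.5) = 925
  C: 0 + 1(456.5) = 456.5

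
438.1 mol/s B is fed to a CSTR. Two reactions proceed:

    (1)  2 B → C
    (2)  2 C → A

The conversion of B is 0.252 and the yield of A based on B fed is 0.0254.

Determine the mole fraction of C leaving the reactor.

0.0886

Conversion of B: B consumed = 2ξ₁ = 0.252 × 438.1 → ξ₁ = 55.2 mol/s.
Yield of A: 1ξ₂ / 438.1 = 0.0254 → ξ₂ = 11.13 mol/s.
Outlet amounts (n = n₀ + Σ ν·ξ):
  B: 438.1 − 2(55.2) = 327.7
  C: 0 + 1(55.2) − 2(11.13) = 32.95
  A: 0 + 1(11.13) = 11.13
Total out = 371.8 mol/s; y_C = 32.95 / 371.8 = 0.08862.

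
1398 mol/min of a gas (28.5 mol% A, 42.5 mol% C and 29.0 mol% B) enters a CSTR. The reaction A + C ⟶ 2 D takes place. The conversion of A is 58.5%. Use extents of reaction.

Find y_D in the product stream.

0.333

A reacted = 0.585 × 398.4 = 233.1 mol/min; ν_A = −1, so ξ = 233.1/1 = 233.1 mol/min.
Outlet amounts (n = n₀ + ν ξ):
  A: 398.4 − 1(233.1) = 165.3
  C: 594.1 − 1(233.1) = 361.1
  D: 0 + 2(233.1) = 466.2
  B: 405.4 (inert)
Total out = 1398 mol/min; y_D = 466.2 / 1398 = 0.3334.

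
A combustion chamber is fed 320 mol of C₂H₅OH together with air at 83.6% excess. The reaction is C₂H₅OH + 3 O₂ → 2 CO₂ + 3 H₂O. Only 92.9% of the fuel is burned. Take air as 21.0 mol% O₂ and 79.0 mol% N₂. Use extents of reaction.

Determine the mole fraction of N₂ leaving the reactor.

Stoichiometric O₂ = 3 × 320 = 960 mol; O₂ fed = 960 × 1.836 = 1763 mol.
N₂ fed = 1763 × 79/21 = 6631 mol.
Fuel reacted = 0.929 × 320 → ξ = 297.3 mol.
Outlet (n = n₀ + ν ξ):
  C₂H₅OH: 320 − 1(297.3) = 22.72
  O₂: 1763 − 3(297.3) = 870.7
  N₂: 6631 (inert)
  CO₂: 0 + 2(297.3) = 594.6
  H₂O: 0 + 3(297.3) = 891.8
Total out = 9010 mol; y_N₂ = 6631 / 9010 = 0.7359.

0.736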